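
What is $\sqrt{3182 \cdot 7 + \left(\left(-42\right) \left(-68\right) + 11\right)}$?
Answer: $\sqrt{25141} \approx 158.56$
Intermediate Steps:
$\sqrt{3182 \cdot 7 + \left(\left(-42\right) \left(-68\right) + 11\right)} = \sqrt{22274 + \left(2856 + 11\right)} = \sqrt{22274 + 2867} = \sqrt{25141}$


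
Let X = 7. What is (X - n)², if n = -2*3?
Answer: 169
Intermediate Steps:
n = -6
(X - n)² = (7 - 1*(-6))² = (7 + 6)² = 13² = 169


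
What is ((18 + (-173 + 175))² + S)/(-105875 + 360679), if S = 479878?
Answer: 240139/127402 ≈ 1.8849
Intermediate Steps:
((18 + (-173 + 175))² + S)/(-105875 + 360679) = ((18 + (-173 + 175))² + 479878)/(-105875 + 360679) = ((18 + 2)² + 479878)/254804 = (20² + 479878)*(1/254804) = (400 + 479878)*(1/254804) = 480278*(1/254804) = 240139/127402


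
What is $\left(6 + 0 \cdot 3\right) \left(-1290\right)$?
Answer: $-7740$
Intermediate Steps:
$\left(6 + 0 \cdot 3\right) \left(-1290\right) = \left(6 + 0\right) \left(-1290\right) = 6 \left(-1290\right) = -7740$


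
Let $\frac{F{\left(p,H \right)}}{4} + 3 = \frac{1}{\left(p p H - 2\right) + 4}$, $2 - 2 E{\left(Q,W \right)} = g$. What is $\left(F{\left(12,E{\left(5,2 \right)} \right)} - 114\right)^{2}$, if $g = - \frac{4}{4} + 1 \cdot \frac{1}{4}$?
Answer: $\frac{39677401}{2500} \approx 15871.0$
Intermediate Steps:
$g = - \frac{3}{4}$ ($g = \left(-4\right) \frac{1}{4} + 1 \cdot \frac{1}{4} = -1 + \frac{1}{4} = - \frac{3}{4} \approx -0.75$)
$E{\left(Q,W \right)} = \frac{11}{8}$ ($E{\left(Q,W \right)} = 1 - - \frac{3}{8} = 1 + \frac{3}{8} = \frac{11}{8}$)
$F{\left(p,H \right)} = -12 + \frac{4}{2 + H p^{2}}$ ($F{\left(p,H \right)} = -12 + \frac{4}{\left(p p H - 2\right) + 4} = -12 + \frac{4}{\left(p^{2} H - 2\right) + 4} = -12 + \frac{4}{\left(H p^{2} - 2\right) + 4} = -12 + \frac{4}{\left(-2 + H p^{2}\right) + 4} = -12 + \frac{4}{2 + H p^{2}}$)
$\left(F{\left(12,E{\left(5,2 \right)} \right)} - 114\right)^{2} = \left(\frac{4 \left(-5 - \frac{33 \cdot 12^{2}}{8}\right)}{2 + \frac{11 \cdot 12^{2}}{8}} - 114\right)^{2} = \left(\frac{4 \left(-5 - \frac{33}{8} \cdot 144\right)}{2 + \frac{11}{8} \cdot 144} - 114\right)^{2} = \left(\frac{4 \left(-5 - 594\right)}{2 + 198} - 114\right)^{2} = \left(4 \cdot \frac{1}{200} \left(-599\right) - 114\right)^{2} = \left(- \frac{599}{50} - 114\right)^{2} = \left(- \frac{6299}{50}\right)^{2} = \frac{39677401}{2500}$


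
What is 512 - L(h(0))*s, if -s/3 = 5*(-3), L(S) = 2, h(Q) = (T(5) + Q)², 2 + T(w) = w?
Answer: 422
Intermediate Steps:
T(w) = -2 + w
h(Q) = (3 + Q)² (h(Q) = ((-2 + 5) + Q)² = (3 + Q)²)
s = 45 (s = -15*(-3) = -3*(-15) = 45)
512 - L(h(0))*s = 512 - 2*45 = 512 - 1*90 = 512 - 90 = 422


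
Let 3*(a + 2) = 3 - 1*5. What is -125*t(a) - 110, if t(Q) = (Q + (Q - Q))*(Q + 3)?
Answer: 10/9 ≈ 1.1111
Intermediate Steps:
a = -8/3 (a = -2 + (3 - 1*5)/3 = -2 + (3 - 5)/3 = -2 + (⅓)*(-2) = -2 - ⅔ = -8/3 ≈ -2.6667)
t(Q) = Q*(3 + Q) (t(Q) = (Q + 0)*(3 + Q) = Q*(3 + Q))
-125*t(a) - 110 = -(-1000)*(3 - 8/3)/3 - 110 = -(-1000)/(3*3) - 110 = -125*(-8/9) - 110 = 1000/9 - 110 = 10/9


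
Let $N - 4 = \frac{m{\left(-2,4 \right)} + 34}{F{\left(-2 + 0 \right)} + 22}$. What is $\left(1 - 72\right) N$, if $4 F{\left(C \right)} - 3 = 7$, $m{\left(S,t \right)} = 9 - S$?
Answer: $- \frac{20306}{49} \approx -414.41$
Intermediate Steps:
$F{\left(C \right)} = \frac{5}{2}$ ($F{\left(C \right)} = \frac{3}{4} + \frac{1}{4} \cdot 7 = \frac{3}{4} + \frac{7}{4} = \frac{5}{2}$)
$N = \frac{286}{49}$ ($N = 4 + \frac{\left(9 - -2\right) + 34}{\frac{5}{2} + 22} = 4 + \frac{\left(9 + 2\right) + 34}{\frac{49}{2}} = 4 + \left(11 + 34\right) \frac{2}{49} = 4 + 45 \cdot \frac{2}{49} = 4 + \frac{90}{49} = \frac{286}{49} \approx 5.8367$)
$\left(1 - 72\right) N = \left(1 - 72\right) \frac{286}{49} = \left(-71\right) \frac{286}{49} = - \frac{20306}{49}$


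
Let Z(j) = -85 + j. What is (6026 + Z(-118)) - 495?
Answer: 5328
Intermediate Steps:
(6026 + Z(-118)) - 495 = (6026 + (-85 - 118)) - 495 = (6026 - 203) - 495 = 5823 - 495 = 5328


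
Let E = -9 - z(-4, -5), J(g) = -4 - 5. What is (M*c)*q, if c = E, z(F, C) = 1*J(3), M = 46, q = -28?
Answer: 0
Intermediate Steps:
J(g) = -9
z(F, C) = -9 (z(F, C) = 1*(-9) = -9)
E = 0 (E = -9 - 1*(-9) = -9 + 9 = 0)
c = 0
(M*c)*q = (46*0)*(-28) = 0*(-28) = 0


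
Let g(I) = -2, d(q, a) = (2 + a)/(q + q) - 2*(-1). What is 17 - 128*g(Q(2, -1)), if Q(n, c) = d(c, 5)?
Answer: 273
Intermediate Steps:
d(q, a) = 2 + (2 + a)/(2*q) (d(q, a) = (2 + a)/((2*q)) + 2 = (2 + a)*(1/(2*q)) + 2 = (2 + a)/(2*q) + 2 = 2 + (2 + a)/(2*q))
Q(n, c) = (7 + 4*c)/(2*c) (Q(n, c) = (2 + 5 + 4*c)/(2*c) = (7 + 4*c)/(2*c))
17 - 128*g(Q(2, -1)) = 17 - 128*(-2) = 17 + 256 = 273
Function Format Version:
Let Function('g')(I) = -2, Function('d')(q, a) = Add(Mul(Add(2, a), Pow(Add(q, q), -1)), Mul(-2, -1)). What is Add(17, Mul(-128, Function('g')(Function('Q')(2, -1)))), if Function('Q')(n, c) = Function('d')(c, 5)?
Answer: 273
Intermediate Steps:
Function('d')(q, a) = Add(2, Mul(Rational(1, 2), Pow(q, -1), Add(2, a))) (Function('d')(q, a) = Add(Mul(Add(2, a), Pow(Mul(2, q), -1)), 2) = Add(Mul(Add(2, a), Mul(Rational(1, 2), Pow(q, -1))), 2) = Add(Mul(Rational(1, 2), Pow(q, -1), Add(2, a)), 2) = Add(2, Mul(Rational(1, 2), Pow(q, -1), Add(2, a))))
Function('Q')(n, c) = Mul(Rational(1, 2), Pow(c, -1), Add(7, Mul(4, c))) (Function('Q')(n, c) = Mul(Rational(1, 2), Pow(c, -1), Add(2, 5, Mul(4, c))) = Mul(Rational(1, 2), Pow(c, -1), Add(7, Mul(4, c))))
Add(17, Mul(-128, Function('g')(Function('Q')(2, -1)))) = Add(17, Mul(-128, -2)) = Add(17, 256) = 273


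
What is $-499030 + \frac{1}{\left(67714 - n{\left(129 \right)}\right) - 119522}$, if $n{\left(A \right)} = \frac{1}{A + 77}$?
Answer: $- \frac{5325872224676}{10672449} \approx -4.9903 \cdot 10^{5}$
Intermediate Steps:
$n{\left(A \right)} = \frac{1}{77 + A}$
$-499030 + \frac{1}{\left(67714 - n{\left(129 \right)}\right) - 119522} = -499030 + \frac{1}{\left(67714 - \frac{1}{77 + 129}\right) - 119522} = -499030 + \frac{1}{\left(67714 - \frac{1}{206}\right) - 119522} = -499030 + \frac{1}{\frac{13949083}{206} - 119522} = -499030 + \frac{1}{- \frac{10672449}{206}} = -499030 - \frac{206}{10672449} = - \frac{5325872224676}{10672449}$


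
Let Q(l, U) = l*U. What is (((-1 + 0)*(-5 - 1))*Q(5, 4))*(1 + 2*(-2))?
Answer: -360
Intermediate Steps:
Q(l, U) = U*l
(((-1 + 0)*(-5 - 1))*Q(5, 4))*(1 + 2*(-2)) = (((-1 + 0)*(-5 - 1))*(4*5))*(1 + 2*(-2)) = (-1*(-6)*20)*(1 - 4) = (6*20)*(-3) = 120*(-3) = -360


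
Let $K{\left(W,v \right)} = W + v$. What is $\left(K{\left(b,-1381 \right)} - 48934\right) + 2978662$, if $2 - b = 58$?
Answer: $2928291$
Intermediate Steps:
$b = -56$ ($b = 2 - 58 = -56$)
$\left(K{\left(b,-1381 \right)} - 48934\right) + 2978662 = \left(\left(-56 - 1381\right) - 48934\right) + 2978662 = \left(-1437 - 48934\right) + 2978662 = -50371 + 2978662 = 2928291$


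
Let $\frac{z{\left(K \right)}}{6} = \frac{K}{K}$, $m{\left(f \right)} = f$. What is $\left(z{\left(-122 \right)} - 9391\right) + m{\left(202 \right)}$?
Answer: $-9183$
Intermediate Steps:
$z{\left(K \right)} = 6$ ($z{\left(K \right)} = 6 \frac{K}{K} = 6 \cdot 1 = 6$)
$\left(z{\left(-122 \right)} - 9391\right) + m{\left(202 \right)} = \left(6 - 9391\right) + 202 = -9385 + 202 = -9183$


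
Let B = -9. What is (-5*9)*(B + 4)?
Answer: 225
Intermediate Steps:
(-5*9)*(B + 4) = (-5*9)*(-9 + 4) = -45*(-5) = 225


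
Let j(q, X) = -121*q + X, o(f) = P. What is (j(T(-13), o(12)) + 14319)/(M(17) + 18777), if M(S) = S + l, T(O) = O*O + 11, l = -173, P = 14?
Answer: -7447/18621 ≈ -0.39992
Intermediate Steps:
o(f) = 14
T(O) = 11 + O² (T(O) = O² + 11 = 11 + O²)
M(S) = -173 + S (M(S) = S - 173 = -173 + S)
j(q, X) = X - 121*q
(j(T(-13), o(12)) + 14319)/(M(17) + 18777) = ((14 - 121*(11 + (-13)²)) + 14319)/((-173 + 17) + 18777) = ((14 - 121*(11 + 169)) + 14319)/(-156 + 18777) = ((14 - 121*180) + 14319)/18621 = ((14 - 21780) + 14319)*(1/18621) = (-21766 + 14319)*(1/18621) = -7447*1/18621 = -7447/18621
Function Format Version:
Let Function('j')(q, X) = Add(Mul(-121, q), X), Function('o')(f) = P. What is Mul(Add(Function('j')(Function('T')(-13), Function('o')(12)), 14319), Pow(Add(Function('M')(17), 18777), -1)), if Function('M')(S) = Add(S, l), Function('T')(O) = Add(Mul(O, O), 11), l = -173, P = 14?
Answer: Rational(-7447, 18621) ≈ -0.39992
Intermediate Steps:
Function('o')(f) = 14
Function('T')(O) = Add(11, Pow(O, 2)) (Function('T')(O) = Add(Pow(O, 2), 11) = Add(11, Pow(O, 2)))
Function('M')(S) = Add(-173, S) (Function('M')(S) = Add(S, -173) = Add(-173, S))
Function('j')(q, X) = Add(X, Mul(-121, q))
Mul(Add(Function('j')(Function('T')(-13), Function('o')(12)), 14319), Pow(Add(Function('M')(17), 18777), -1)) = Mul(Add(Add(14, Mul(-121, Add(11, Pow(-13, 2)))), 14319), Pow(Add(Add(-173, 17), 18777), -1)) = Mul(Add(Add(14, Mul(-121, Add(11, 169))), 14319), Pow(Add(-156, 18777), -1)) = Mul(Add(Add(14, Mul(-121, 180)), 14319), Pow(18621, -1)) = Mul(Add(Add(14, -21780), 14319), Rational(1, 18621)) = Mul(Add(-21766, 14319), Rational(1, 18621)) = Mul(-7447, Rational(1, 18621)) = Rational(-7447, 18621)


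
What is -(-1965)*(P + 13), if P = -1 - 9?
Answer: 5895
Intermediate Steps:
P = -10
-(-1965)*(P + 13) = -(-1965)*(-10 + 13) = -(-1965)*3 = -131*(-45) = 5895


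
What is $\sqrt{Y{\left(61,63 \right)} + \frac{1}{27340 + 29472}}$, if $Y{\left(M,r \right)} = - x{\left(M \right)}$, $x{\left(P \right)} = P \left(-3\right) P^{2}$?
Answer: $\frac{\sqrt{549453475982551}}{28406} \approx 825.19$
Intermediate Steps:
$x{\left(P \right)} = - 3 P^{3}$ ($x{\left(P \right)} = - 3 P P^{2} = - 3 P^{3}$)
$Y{\left(M,r \right)} = 3 M^{3}$ ($Y{\left(M,r \right)} = - \left(-3\right) M^{3} = 3 M^{3}$)
$\sqrt{Y{\left(61,63 \right)} + \frac{1}{27340 + 29472}} = \sqrt{3 \cdot 61^{3} + \frac{1}{27340 + 29472}} = \sqrt{3 \cdot 226981 + \frac{1}{56812}} = \sqrt{680943 + \frac{1}{56812}} = \sqrt{\frac{38685733717}{56812}} = \frac{\sqrt{549453475982551}}{28406}$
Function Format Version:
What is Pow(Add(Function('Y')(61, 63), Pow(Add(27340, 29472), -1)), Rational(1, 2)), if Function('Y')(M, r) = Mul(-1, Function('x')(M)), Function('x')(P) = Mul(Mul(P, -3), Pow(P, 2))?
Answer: Mul(Rational(1, 28406), Pow(549453475982551, Rational(1, 2))) ≈ 825.19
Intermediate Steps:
Function('x')(P) = Mul(-3, Pow(P, 3)) (Function('x')(P) = Mul(Mul(-3, P), Pow(P, 2)) = Mul(-3, Pow(P, 3)))
Function('Y')(M, r) = Mul(3, Pow(M, 3)) (Function('Y')(M, r) = Mul(-1, Mul(-3, Pow(M, 3))) = Mul(3, Pow(M, 3)))
Pow(Add(Function('Y')(61, 63), Pow(Add(27340, 29472), -1)), Rational(1, 2)) = Pow(Add(Mul(3, Pow(61, 3)), Pow(Add(27340, 29472), -1)), Rational(1, 2)) = Pow(Add(Mul(3, 226981), Pow(56812, -1)), Rational(1, 2)) = Pow(Add(680943, Rational(1, 56812)), Rational(1, 2)) = Pow(Rational(38685733717, 56812), Rational(1, 2)) = Mul(Rational(1, 28406), Pow(549453475982551, Rational(1, 2)))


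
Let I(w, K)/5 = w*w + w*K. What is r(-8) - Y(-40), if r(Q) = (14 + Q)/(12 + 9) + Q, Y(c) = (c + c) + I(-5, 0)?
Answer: -369/7 ≈ -52.714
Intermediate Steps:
I(w, K) = 5*w² + 5*K*w (I(w, K) = 5*(w*w + w*K) = 5*(w² + K*w) = 5*w² + 5*K*w)
Y(c) = 125 + 2*c (Y(c) = (c + c) + 5*(-5)*(0 - 5) = 2*c + 5*(-5)*(-5) = 2*c + 125 = 125 + 2*c)
r(Q) = ⅔ + 22*Q/21 (r(Q) = (14 + Q)/21 + Q = (14 + Q)*(1/21) + Q = (⅔ + Q/21) + Q = ⅔ + 22*Q/21)
r(-8) - Y(-40) = (⅔ + (22/21)*(-8)) - (125 + 2*(-40)) = (⅔ - 176/21) - (125 - 80) = -54/7 - 1*45 = -54/7 - 45 = -369/7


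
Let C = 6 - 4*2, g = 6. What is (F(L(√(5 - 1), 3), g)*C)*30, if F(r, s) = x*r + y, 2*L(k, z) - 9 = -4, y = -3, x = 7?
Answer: -870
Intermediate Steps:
L(k, z) = 5/2 (L(k, z) = 9/2 + (½)*(-4) = 9/2 - 2 = 5/2)
F(r, s) = -3 + 7*r (F(r, s) = 7*r - 3 = -3 + 7*r)
C = -2 (C = 6 - 8 = -2)
(F(L(√(5 - 1), 3), g)*C)*30 = ((-3 + 7*(5/2))*(-2))*30 = ((-3 + 35/2)*(-2))*30 = ((29/2)*(-2))*30 = -29*30 = -870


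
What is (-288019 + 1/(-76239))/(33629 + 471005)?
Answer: -10979140271/19236395763 ≈ -0.57075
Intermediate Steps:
(-288019 + 1/(-76239))/(33629 + 471005) = (-288019 - 1/76239)/504634 = -21958280542/76239*1/504634 = -10979140271/19236395763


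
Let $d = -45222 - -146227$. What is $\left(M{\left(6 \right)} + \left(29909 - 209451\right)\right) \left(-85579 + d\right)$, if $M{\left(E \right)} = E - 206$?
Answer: $-2772700092$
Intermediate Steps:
$M{\left(E \right)} = -206 + E$ ($M{\left(E \right)} = E - 206 = -206 + E$)
$d = 101005$ ($d = -45222 + 146227 = 101005$)
$\left(M{\left(6 \right)} + \left(29909 - 209451\right)\right) \left(-85579 + d\right) = \left(\left(-206 + 6\right) + \left(29909 - 209451\right)\right) \left(-85579 + 101005\right) = \left(-200 - 179542\right) 15426 = \left(-179742\right) 15426 = -2772700092$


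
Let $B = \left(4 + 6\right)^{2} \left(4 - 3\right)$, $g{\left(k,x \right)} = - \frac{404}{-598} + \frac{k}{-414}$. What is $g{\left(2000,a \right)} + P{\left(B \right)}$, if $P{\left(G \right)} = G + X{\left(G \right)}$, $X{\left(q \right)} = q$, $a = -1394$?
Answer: $\frac{527018}{2691} \approx 195.84$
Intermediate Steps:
$g{\left(k,x \right)} = \frac{202}{299} - \frac{k}{414}$ ($g{\left(k,x \right)} = \left(-404\right) \left(- \frac{1}{598}\right) + k \left(- \frac{1}{414}\right) = \frac{202}{299} - \frac{k}{414}$)
$B = 100$ ($B = 10^{2} \left(4 - 3\right) = 100 \cdot 1 = 100$)
$P{\left(G \right)} = 2 G$ ($P{\left(G \right)} = G + G = 2 G$)
$g{\left(2000,a \right)} + P{\left(B \right)} = \left(\frac{202}{299} - \frac{1000}{207}\right) + 2 \cdot 100 = \left(\frac{202}{299} - \frac{1000}{207}\right) + 200 = - \frac{11182}{2691} + 200 = \frac{527018}{2691}$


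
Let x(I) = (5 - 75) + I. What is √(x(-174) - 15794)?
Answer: 27*I*√22 ≈ 126.64*I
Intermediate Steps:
x(I) = -70 + I
√(x(-174) - 15794) = √((-70 - 174) - 15794) = √(-244 - 15794) = √(-16038) = 27*I*√22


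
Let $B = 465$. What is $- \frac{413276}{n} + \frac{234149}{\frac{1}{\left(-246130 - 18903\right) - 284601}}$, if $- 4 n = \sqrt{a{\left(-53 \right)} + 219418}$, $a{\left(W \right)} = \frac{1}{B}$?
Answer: $-128696251466 + \frac{1653104 \sqrt{47443657515}}{102029371} \approx -1.287 \cdot 10^{11}$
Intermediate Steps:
$a{\left(W \right)} = \frac{1}{465}$
$n = - \frac{\sqrt{47443657515}}{1860}$ ($n = - \frac{\sqrt{\frac{1}{465} + 219418}}{4} = - \frac{\sqrt{\frac{102029371}{465}}}{4} = - \frac{\frac{1}{465} \sqrt{47443657515}}{4} = - \frac{\sqrt{47443657515}}{1860} \approx -117.11$)
$- \frac{413276}{n} + \frac{234149}{\frac{1}{\left(-246130 - 18903\right) - 284601}} = - \frac{413276}{\left(- \frac{1}{1860}\right) \sqrt{47443657515}} + \frac{234149}{\frac{1}{\left(-246130 - 18903\right) - 284601}} = - 413276 \left(- \frac{4 \sqrt{47443657515}}{102029371}\right) + \frac{234149}{\frac{1}{-265033 - 284601}} = \frac{1653104 \sqrt{47443657515}}{102029371} + \frac{234149}{\frac{1}{-549634}} = \frac{1653104 \sqrt{47443657515}}{102029371} + \frac{234149}{- \frac{1}{549634}} = \frac{1653104 \sqrt{47443657515}}{102029371} + 234149 \left(-549634\right) = \frac{1653104 \sqrt{47443657515}}{102029371} - 128696251466 = -128696251466 + \frac{1653104 \sqrt{47443657515}}{102029371}$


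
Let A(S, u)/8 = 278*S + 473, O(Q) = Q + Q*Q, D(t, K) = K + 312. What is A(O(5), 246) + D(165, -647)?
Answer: 70169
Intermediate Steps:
D(t, K) = 312 + K
O(Q) = Q + Q²
A(S, u) = 3784 + 2224*S (A(S, u) = 8*(278*S + 473) = 8*(473 + 278*S) = 3784 + 2224*S)
A(O(5), 246) + D(165, -647) = (3784 + 2224*(5*(1 + 5))) + (312 - 647) = (3784 + 2224*(5*6)) - 335 = (3784 + 2224*30) - 335 = (3784 + 66720) - 335 = 70504 - 335 = 70169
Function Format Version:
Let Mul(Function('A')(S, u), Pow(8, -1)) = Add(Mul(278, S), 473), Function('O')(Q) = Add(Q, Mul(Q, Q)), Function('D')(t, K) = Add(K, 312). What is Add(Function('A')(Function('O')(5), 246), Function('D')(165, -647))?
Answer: 70169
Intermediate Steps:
Function('D')(t, K) = Add(312, K)
Function('O')(Q) = Add(Q, Pow(Q, 2))
Function('A')(S, u) = Add(3784, Mul(2224, S)) (Function('A')(S, u) = Mul(8, Add(Mul(278, S), 473)) = Mul(8, Add(473, Mul(278, S))) = Add(3784, Mul(2224, S)))
Add(Function('A')(Function('O')(5), 246), Function('D')(165, -647)) = Add(Add(3784, Mul(2224, Mul(5, Add(1, 5)))), Add(312, -647)) = Add(Add(3784, Mul(2224, Mul(5, 6))), -335) = Add(Add(3784, Mul(2224, 30)), -335) = Add(Add(3784, 66720), -335) = Add(70504, -335) = 70169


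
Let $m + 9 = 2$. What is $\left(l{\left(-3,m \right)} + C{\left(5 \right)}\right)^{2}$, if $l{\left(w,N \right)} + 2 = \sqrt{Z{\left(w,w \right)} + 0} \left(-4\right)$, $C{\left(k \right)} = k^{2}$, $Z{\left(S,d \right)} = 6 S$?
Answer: $241 - 552 i \sqrt{2} \approx 241.0 - 780.65 i$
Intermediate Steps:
$m = -7$ ($m = -9 + 2 = -7$)
$l{\left(w,N \right)} = -2 - 4 \sqrt{6} \sqrt{w}$ ($l{\left(w,N \right)} = -2 + \sqrt{6 w + 0} \left(-4\right) = -2 + \sqrt{6 w} \left(-4\right) = -2 + \sqrt{6} \sqrt{w} \left(-4\right) = -2 - 4 \sqrt{6} \sqrt{w}$)
$\left(l{\left(-3,m \right)} + C{\left(5 \right)}\right)^{2} = \left(\left(-2 - 4 \sqrt{6} \sqrt{-3}\right) + 5^{2}\right)^{2} = \left(\left(-2 - 4 \sqrt{6} i \sqrt{3}\right) + 25\right)^{2} = \left(\left(-2 - 12 i \sqrt{2}\right) + 25\right)^{2} = \left(23 - 12 i \sqrt{2}\right)^{2}$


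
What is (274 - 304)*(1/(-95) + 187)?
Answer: -106584/19 ≈ -5609.7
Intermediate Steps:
(274 - 304)*(1/(-95) + 187) = -30*(-1/95 + 187) = -30*17764/95 = -106584/19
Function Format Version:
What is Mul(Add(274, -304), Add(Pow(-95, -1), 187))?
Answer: Rational(-106584, 19) ≈ -5609.7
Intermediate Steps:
Mul(Add(274, -304), Add(Pow(-95, -1), 187)) = Mul(-30, Add(Rational(-1, 95), 187)) = Mul(-30, Rational(17764, 95)) = Rational(-106584, 19)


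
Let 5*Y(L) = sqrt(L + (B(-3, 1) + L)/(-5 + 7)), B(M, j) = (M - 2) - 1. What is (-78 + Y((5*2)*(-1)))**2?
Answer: 152082/25 - 468*I*sqrt(2)/5 ≈ 6083.3 - 132.37*I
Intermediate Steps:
B(M, j) = -3 + M (B(M, j) = (-2 + M) - 1 = -3 + M)
Y(L) = sqrt(-3 + 3*L/2)/5 (Y(L) = sqrt(L + ((-3 - 3) + L)/(-5 + 7))/5 = sqrt(L + (-6 + L)/2)/5 = sqrt(L + (-6 + L)*(1/2))/5 = sqrt(L + (-3 + L/2))/5 = sqrt(-3 + 3*L/2)/5)
(-78 + Y((5*2)*(-1)))**2 = (-78 + sqrt(-12 + 6*((5*2)*(-1)))/10)**2 = (-78 + sqrt(-12 + 6*(10*(-1)))/10)**2 = (-78 + sqrt(-12 + 6*(-10))/10)**2 = (-78 + sqrt(-12 - 60)/10)**2 = (-78 + sqrt(-72)/10)**2 = (-78 + (6*I*sqrt(2))/10)**2 = (-78 + 3*I*sqrt(2)/5)**2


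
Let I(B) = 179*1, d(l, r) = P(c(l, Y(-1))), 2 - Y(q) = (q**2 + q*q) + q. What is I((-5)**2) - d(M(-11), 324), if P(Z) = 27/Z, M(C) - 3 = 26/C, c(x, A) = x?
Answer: 956/7 ≈ 136.57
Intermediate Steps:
Y(q) = 2 - q - 2*q**2 (Y(q) = 2 - ((q**2 + q*q) + q) = 2 - ((q**2 + q**2) + q) = 2 - (2*q**2 + q) = 2 - (q + 2*q**2) = 2 + (-q - 2*q**2) = 2 - q - 2*q**2)
M(C) = 3 + 26/C
d(l, r) = 27/l
I(B) = 179
I((-5)**2) - d(M(-11), 324) = 179 - 27/(3 + 26/(-11)) = 179 - 27/(3 + 26*(-1/11)) = 179 - 27/(3 - 26/11) = 179 - 27/7/11 = 179 - 27*11/7 = 179 - 1*297/7 = 179 - 297/7 = 956/7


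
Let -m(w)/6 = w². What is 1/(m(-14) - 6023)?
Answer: -1/7199 ≈ -0.00013891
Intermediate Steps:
m(w) = -6*w²
1/(m(-14) - 6023) = 1/(-6*(-14)² - 6023) = 1/(-6*196 - 6023) = 1/(-1176 - 6023) = 1/(-7199) = -1/7199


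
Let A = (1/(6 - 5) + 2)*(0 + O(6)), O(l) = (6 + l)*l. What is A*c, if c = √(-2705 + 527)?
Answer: 7128*I*√2 ≈ 10081.0*I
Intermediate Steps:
O(l) = l*(6 + l)
c = 33*I*√2 (c = √(-2178) = 33*I*√2 ≈ 46.669*I)
A = 216 (A = (1/(6 - 5) + 2)*(0 + 6*(6 + 6)) = (1/1 + 2)*(0 + 6*12) = (1 + 2)*(0 + 72) = 3*72 = 216)
A*c = 216*(33*I*√2) = 7128*I*√2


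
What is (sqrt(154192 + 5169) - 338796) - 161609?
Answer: -500405 + sqrt(159361) ≈ -5.0001e+5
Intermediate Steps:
(sqrt(154192 + 5169) - 338796) - 161609 = (sqrt(159361) - 338796) - 161609 = (-338796 + sqrt(159361)) - 161609 = -500405 + sqrt(159361)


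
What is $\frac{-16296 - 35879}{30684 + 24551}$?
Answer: $- \frac{10435}{11047} \approx -0.9446$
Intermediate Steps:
$\frac{-16296 - 35879}{30684 + 24551} = - \frac{52175}{55235} = \left(-52175\right) \frac{1}{55235} = - \frac{10435}{11047}$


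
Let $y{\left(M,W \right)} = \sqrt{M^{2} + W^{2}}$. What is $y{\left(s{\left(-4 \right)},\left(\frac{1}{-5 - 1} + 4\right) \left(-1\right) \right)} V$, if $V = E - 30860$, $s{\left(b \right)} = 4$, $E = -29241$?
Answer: $- \frac{60101 \sqrt{1105}}{6} \approx -3.3298 \cdot 10^{5}$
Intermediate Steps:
$V = -60101$ ($V = -29241 - 30860 = -60101$)
$y{\left(s{\left(-4 \right)},\left(\frac{1}{-5 - 1} + 4\right) \left(-1\right) \right)} V = \sqrt{4^{2} + \left(\left(\frac{1}{-5 - 1} + 4\right) \left(-1\right)\right)^{2}} \left(-60101\right) = \sqrt{16 + \left(\left(\frac{1}{-5 - 1} + 4\right) \left(-1\right)\right)^{2}} \left(-60101\right) = \sqrt{16 + \left(\left(\frac{1}{-6} + 4\right) \left(-1\right)\right)^{2}} \left(-60101\right) = \sqrt{16 + \left(\left(- \frac{1}{6} + 4\right) \left(-1\right)\right)^{2}} \left(-60101\right) = \sqrt{16 + \left(\frac{23}{6} \left(-1\right)\right)^{2}} \left(-60101\right) = \sqrt{16 + \left(- \frac{23}{6}\right)^{2}} \left(-60101\right) = \sqrt{16 + \frac{529}{36}} \left(-60101\right) = \sqrt{\frac{1105}{36}} \left(-60101\right) = \frac{\sqrt{1105}}{6} \left(-60101\right) = - \frac{60101 \sqrt{1105}}{6}$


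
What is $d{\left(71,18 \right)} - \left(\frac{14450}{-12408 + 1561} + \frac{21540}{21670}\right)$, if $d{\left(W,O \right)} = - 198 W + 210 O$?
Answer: $- \frac{241581056110}{23505449} \approx -10278.0$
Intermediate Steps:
$d{\left(71,18 \right)} - \left(\frac{14450}{-12408 + 1561} + \frac{21540}{21670}\right) = \left(\left(-198\right) 71 + 210 \cdot 18\right) - \left(\frac{14450}{-12408 + 1561} + \frac{21540}{21670}\right) = \left(-14058 + 3780\right) - \left(\frac{14450}{-10847} + 21540 \cdot \frac{1}{21670}\right) = -10278 - \left(14450 \left(- \frac{1}{10847}\right) + \frac{2154}{2167}\right) = -10278 - \left(- \frac{14450}{10847} + \frac{2154}{2167}\right) = -10278 - - \frac{7948712}{23505449} = -10278 + \frac{7948712}{23505449} = - \frac{241581056110}{23505449}$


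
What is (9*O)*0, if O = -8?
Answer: 0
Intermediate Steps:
(9*O)*0 = (9*(-8))*0 = -72*0 = 0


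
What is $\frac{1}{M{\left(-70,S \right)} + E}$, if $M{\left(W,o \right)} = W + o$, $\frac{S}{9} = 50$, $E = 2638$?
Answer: $\frac{1}{3018} \approx 0.00033135$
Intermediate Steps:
$S = 450$ ($S = 9 \cdot 50 = 450$)
$\frac{1}{M{\left(-70,S \right)} + E} = \frac{1}{\left(-70 + 450\right) + 2638} = \frac{1}{380 + 2638} = \frac{1}{3018}$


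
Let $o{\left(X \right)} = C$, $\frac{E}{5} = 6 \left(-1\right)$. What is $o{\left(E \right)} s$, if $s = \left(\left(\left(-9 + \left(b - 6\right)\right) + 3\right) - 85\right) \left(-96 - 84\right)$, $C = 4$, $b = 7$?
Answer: $64800$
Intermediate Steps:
$E = -30$ ($E = 5 \cdot 6 \left(-1\right) = 5 \left(-6\right) = -30$)
$s = 16200$ ($s = \left(\left(\left(-9 + \left(7 - 6\right)\right) + 3\right) - 85\right) \left(-96 - 84\right) = \left(\left(\left(-9 + \left(7 - 6\right)\right) + 3\right) - 85\right) \left(-180\right) = \left(\left(\left(-9 + 1\right) + 3\right) - 85\right) \left(-180\right) = \left(\left(-8 + 3\right) - 85\right) \left(-180\right) = \left(-5 - 85\right) \left(-180\right) = \left(-90\right) \left(-180\right) = 16200$)
$o{\left(X \right)} = 4$
$o{\left(E \right)} s = 4 \cdot 16200 = 64800$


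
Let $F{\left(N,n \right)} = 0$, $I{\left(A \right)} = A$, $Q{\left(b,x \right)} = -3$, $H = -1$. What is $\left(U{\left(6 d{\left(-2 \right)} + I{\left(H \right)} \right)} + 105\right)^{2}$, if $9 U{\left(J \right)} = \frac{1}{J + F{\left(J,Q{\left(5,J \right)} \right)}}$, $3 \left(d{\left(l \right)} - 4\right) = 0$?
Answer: $\frac{472453696}{42849} \approx 11026.0$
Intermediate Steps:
$d{\left(l \right)} = 4$ ($d{\left(l \right)} = 4 + \frac{1}{3} \cdot 0 = 4 + 0 = 4$)
$U{\left(J \right)} = \frac{1}{9 J}$ ($U{\left(J \right)} = \frac{1}{9 \left(J + 0\right)} = \frac{1}{9 J}$)
$\left(U{\left(6 d{\left(-2 \right)} + I{\left(H \right)} \right)} + 105\right)^{2} = \left(\frac{1}{9 \left(6 \cdot 4 - 1\right)} + 105\right)^{2} = \left(\frac{1}{9 \left(24 - 1\right)} + 105\right)^{2} = \left(\frac{1}{9 \cdot 23} + 105\right)^{2} = \left(\frac{1}{9} \cdot \frac{1}{23} + 105\right)^{2} = \left(\frac{1}{207} + 105\right)^{2} = \left(\frac{21736}{207}\right)^{2} = \frac{472453696}{42849}$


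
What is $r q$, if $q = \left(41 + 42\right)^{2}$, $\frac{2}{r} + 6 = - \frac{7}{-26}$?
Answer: $- \frac{358228}{149} \approx -2404.2$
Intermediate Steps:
$r = - \frac{52}{149}$ ($r = \frac{2}{-6 - \frac{7}{-26}} = \frac{2}{-6 - - \frac{7}{26}} = \frac{2}{-6 + \frac{7}{26}} = \frac{2}{- \frac{149}{26}} = 2 \left(- \frac{26}{149}\right) = - \frac{52}{149} \approx -0.34899$)
$q = 6889$ ($q = 83^{2} = 6889$)
$r q = \left(- \frac{52}{149}\right) 6889 = - \frac{358228}{149}$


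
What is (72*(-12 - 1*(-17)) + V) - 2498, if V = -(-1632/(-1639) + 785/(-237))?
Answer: -829591303/388443 ≈ -2135.7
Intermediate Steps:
V = 899831/388443 (V = -(-1632*(-1/1639) + 785*(-1/237)) = -(1632/1639 - 785/237) = -1*(-899831/388443) = 899831/388443 ≈ 2.3165)
(72*(-12 - 1*(-17)) + V) - 2498 = (72*(-12 - 1*(-17)) + 899831/388443) - 2498 = (72*(-12 + 17) + 899831/388443) - 2498 = (72*5 + 899831/388443) - 2498 = (360 + 899831/388443) - 2498 = 140739311/388443 - 2498 = -829591303/388443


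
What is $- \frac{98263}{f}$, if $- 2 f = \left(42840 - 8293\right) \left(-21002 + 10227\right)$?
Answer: $- \frac{196526}{372243925} \approx -0.00052795$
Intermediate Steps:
$f = \frac{372243925}{2}$ ($f = - \frac{\left(42840 - 8293\right) \left(-21002 + 10227\right)}{2} = - \frac{34547 \left(-10775\right)}{2} = \left(- \frac{1}{2}\right) \left(-372243925\right) = \frac{372243925}{2} \approx 1.8612 \cdot 10^{8}$)
$- \frac{98263}{f} = - \frac{98263}{\frac{372243925}{2}} = \left(-98263\right) \frac{2}{372243925} = - \frac{196526}{372243925}$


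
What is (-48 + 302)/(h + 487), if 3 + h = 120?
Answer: 127/302 ≈ 0.42053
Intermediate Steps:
h = 117 (h = -3 + 120 = 117)
(-48 + 302)/(h + 487) = (-48 + 302)/(117 + 487) = 254/604 = 254*(1/604) = 127/302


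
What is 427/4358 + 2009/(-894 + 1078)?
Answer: 4416895/400936 ≈ 11.016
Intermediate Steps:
427/4358 + 2009/(-894 + 1078) = 427*(1/4358) + 2009/184 = 427/4358 + 2009*(1/184) = 427/4358 + 2009/184 = 4416895/400936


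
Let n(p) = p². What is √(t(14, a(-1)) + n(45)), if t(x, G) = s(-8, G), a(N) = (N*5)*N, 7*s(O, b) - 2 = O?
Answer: √99183/7 ≈ 44.990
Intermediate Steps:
s(O, b) = 2/7 + O/7
a(N) = 5*N² (a(N) = (5*N)*N = 5*N²)
t(x, G) = -6/7 (t(x, G) = 2/7 + (⅐)*(-8) = 2/7 - 8/7 = -6/7)
√(t(14, a(-1)) + n(45)) = √(-6/7 + 45²) = √(-6/7 + 2025) = √(14169/7) = √99183/7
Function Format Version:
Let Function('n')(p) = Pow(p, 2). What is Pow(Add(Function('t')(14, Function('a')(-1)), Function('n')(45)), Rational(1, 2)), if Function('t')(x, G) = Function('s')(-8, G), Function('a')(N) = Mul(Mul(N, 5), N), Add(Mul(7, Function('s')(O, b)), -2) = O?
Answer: Mul(Rational(1, 7), Pow(99183, Rational(1, 2))) ≈ 44.990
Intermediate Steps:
Function('s')(O, b) = Add(Rational(2, 7), Mul(Rational(1, 7), O))
Function('a')(N) = Mul(5, Pow(N, 2)) (Function('a')(N) = Mul(Mul(5, N), N) = Mul(5, Pow(N, 2)))
Function('t')(x, G) = Rational(-6, 7) (Function('t')(x, G) = Add(Rational(2, 7), Mul(Rational(1, 7), -8)) = Add(Rational(2, 7), Rational(-8, 7)) = Rational(-6, 7))
Pow(Add(Function('t')(14, Function('a')(-1)), Function('n')(45)), Rational(1, 2)) = Pow(Add(Rational(-6, 7), Pow(45, 2)), Rational(1, 2)) = Pow(Add(Rational(-6, 7), 2025), Rational(1, 2)) = Pow(Rational(14169, 7), Rational(1, 2)) = Mul(Rational(1, 7), Pow(99183, Rational(1, 2)))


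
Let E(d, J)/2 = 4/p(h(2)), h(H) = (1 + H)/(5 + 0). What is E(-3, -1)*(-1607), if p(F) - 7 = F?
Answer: -32140/19 ≈ -1691.6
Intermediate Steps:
h(H) = ⅕ + H/5 (h(H) = (1 + H)/5 = (1 + H)*(⅕) = ⅕ + H/5)
p(F) = 7 + F
E(d, J) = 20/19 (E(d, J) = 2*(4/(7 + (⅕ + (⅕)*2))) = 2*(4/(7 + (⅕ + ⅖))) = 2*(4/(7 + ⅗)) = 2*(4/(38/5)) = 2*(4*(5/38)) = 2*(10/19) = 20/19)
E(-3, -1)*(-1607) = (20/19)*(-1607) = -32140/19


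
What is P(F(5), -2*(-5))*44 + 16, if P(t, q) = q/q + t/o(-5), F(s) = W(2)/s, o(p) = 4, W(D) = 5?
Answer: 71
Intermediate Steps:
F(s) = 5/s
P(t, q) = 1 + t/4 (P(t, q) = q/q + t/4 = 1 + t*(¼) = 1 + t/4)
P(F(5), -2*(-5))*44 + 16 = (1 + (5/5)/4)*44 + 16 = (1 + (5*(⅕))/4)*44 + 16 = (1 + (¼)*1)*44 + 16 = (1 + ¼)*44 + 16 = (5/4)*44 + 16 = 55 + 16 = 71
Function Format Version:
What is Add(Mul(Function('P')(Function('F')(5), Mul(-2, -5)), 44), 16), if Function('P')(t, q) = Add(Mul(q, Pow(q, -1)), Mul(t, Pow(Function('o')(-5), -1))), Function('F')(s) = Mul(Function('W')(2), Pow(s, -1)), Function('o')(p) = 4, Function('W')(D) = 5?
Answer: 71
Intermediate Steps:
Function('F')(s) = Mul(5, Pow(s, -1))
Function('P')(t, q) = Add(1, Mul(Rational(1, 4), t)) (Function('P')(t, q) = Add(Mul(q, Pow(q, -1)), Mul(t, Pow(4, -1))) = Add(1, Mul(t, Rational(1, 4))) = Add(1, Mul(Rational(1, 4), t)))
Add(Mul(Function('P')(Function('F')(5), Mul(-2, -5)), 44), 16) = Add(Mul(Add(1, Mul(Rational(1, 4), Mul(5, Pow(5, -1)))), 44), 16) = Add(Mul(Add(1, Mul(Rational(1, 4), Mul(5, Rational(1, 5)))), 44), 16) = Add(Mul(Add(1, Mul(Rational(1, 4), 1)), 44), 16) = Add(Mul(Add(1, Rational(1, 4)), 44), 16) = Add(Mul(Rational(5, 4), 44), 16) = Add(55, 16) = 71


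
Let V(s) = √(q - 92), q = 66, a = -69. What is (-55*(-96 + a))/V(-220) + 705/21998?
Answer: 705/21998 - 9075*I*√26/26 ≈ 0.032048 - 1779.8*I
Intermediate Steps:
V(s) = I*√26 (V(s) = √(66 - 92) = √(-26) = I*√26)
(-55*(-96 + a))/V(-220) + 705/21998 = (-55*(-96 - 69))/((I*√26)) + 705/21998 = (-55*(-165))*(-I*√26/26) + 705*(1/21998) = 9075*(-I*√26/26) + 705/21998 = -9075*I*√26/26 + 705/21998 = 705/21998 - 9075*I*√26/26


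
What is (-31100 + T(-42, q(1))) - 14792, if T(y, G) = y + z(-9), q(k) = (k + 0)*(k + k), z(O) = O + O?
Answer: -45952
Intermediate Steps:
z(O) = 2*O
q(k) = 2*k² (q(k) = k*(2*k) = 2*k²)
T(y, G) = -18 + y (T(y, G) = y + 2*(-9) = y - 18 = -18 + y)
(-31100 + T(-42, q(1))) - 14792 = (-31100 + (-18 - 42)) - 14792 = (-31100 - 60) - 14792 = -31160 - 14792 = -45952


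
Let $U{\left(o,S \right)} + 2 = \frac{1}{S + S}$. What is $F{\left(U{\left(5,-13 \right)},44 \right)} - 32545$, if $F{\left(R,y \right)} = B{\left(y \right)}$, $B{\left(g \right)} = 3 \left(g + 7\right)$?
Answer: $-32392$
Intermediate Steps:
$B{\left(g \right)} = 21 + 3 g$ ($B{\left(g \right)} = 3 \left(7 + g\right) = 21 + 3 g$)
$U{\left(o,S \right)} = -2 + \frac{1}{2 S}$ ($U{\left(o,S \right)} = -2 + \frac{1}{S + S} = -2 + \frac{1}{2 S}$)
$F{\left(R,y \right)} = 21 + 3 y$
$F{\left(U{\left(5,-13 \right)},44 \right)} - 32545 = \left(21 + 3 \cdot 44\right) - 32545 = \left(21 + 132\right) - 32545 = 153 - 32545 = -32392$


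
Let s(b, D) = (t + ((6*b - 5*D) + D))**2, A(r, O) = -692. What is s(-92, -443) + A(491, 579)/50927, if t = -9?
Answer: 74685514275/50927 ≈ 1.4665e+6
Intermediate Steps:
s(b, D) = (-9 - 4*D + 6*b)**2 (s(b, D) = (-9 + ((6*b - 5*D) + D))**2 = (-9 + ((-5*D + 6*b) + D))**2 = (-9 + (-4*D + 6*b))**2 = (-9 - 4*D + 6*b)**2)
s(-92, -443) + A(491, 579)/50927 = (9 - 6*(-92) + 4*(-443))**2 - 692/50927 = (9 + 552 - 1772)**2 - 692*1/50927 = (-1211)**2 - 692/50927 = 1466521 - 692/50927 = 74685514275/50927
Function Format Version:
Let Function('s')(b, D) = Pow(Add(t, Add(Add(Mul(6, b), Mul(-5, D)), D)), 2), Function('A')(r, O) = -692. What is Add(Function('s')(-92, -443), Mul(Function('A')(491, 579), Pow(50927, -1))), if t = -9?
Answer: Rational(74685514275, 50927) ≈ 1.4665e+6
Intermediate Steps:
Function('s')(b, D) = Pow(Add(-9, Mul(-4, D), Mul(6, b)), 2) (Function('s')(b, D) = Pow(Add(-9, Add(Add(Mul(6, b), Mul(-5, D)), D)), 2) = Pow(Add(-9, Add(Add(Mul(-5, D), Mul(6, b)), D)), 2) = Pow(Add(-9, Add(Mul(-4, D), Mul(6, b))), 2) = Pow(Add(-9, Mul(-4, D), Mul(6, b)), 2))
Add(Function('s')(-92, -443), Mul(Function('A')(491, 579), Pow(50927, -1))) = Add(Pow(Add(9, Mul(-6, -92), Mul(4, -443)), 2), Mul(-692, Pow(50927, -1))) = Add(Pow(Add(9, 552, -1772), 2), Mul(-692, Rational(1, 50927))) = Add(Pow(-1211, 2), Rational(-692, 50927)) = Add(1466521, Rational(-692, 50927)) = Rational(74685514275, 50927)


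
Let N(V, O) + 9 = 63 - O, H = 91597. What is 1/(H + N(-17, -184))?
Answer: 1/91835 ≈ 1.0889e-5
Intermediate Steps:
N(V, O) = 54 - O (N(V, O) = -9 + (63 - O) = 54 - O)
1/(H + N(-17, -184)) = 1/(91597 + (54 - 1*(-184))) = 1/(91597 + (54 + 184)) = 1/(91597 + 238) = 1/91835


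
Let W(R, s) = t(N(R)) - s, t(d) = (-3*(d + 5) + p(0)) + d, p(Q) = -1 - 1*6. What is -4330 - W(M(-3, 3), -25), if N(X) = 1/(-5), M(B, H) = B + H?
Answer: -21667/5 ≈ -4333.4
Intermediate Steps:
p(Q) = -7 (p(Q) = -1 - 6 = -7)
N(X) = -1/5
t(d) = -22 - 2*d (t(d) = (-3*(d + 5) - 7) + d = (-3*(5 + d) - 7) + d = ((-15 - 3*d) - 7) + d = (-22 - 3*d) + d = -22 - 2*d)
W(R, s) = -108/5 - s (W(R, s) = (-22 - 2*(-1/5)) - s = (-22 + 2/5) - s = -108/5 - s)
-4330 - W(M(-3, 3), -25) = -4330 - (-108/5 - 1*(-25)) = -4330 - (-108/5 + 25) = -4330 - 1*17/5 = -4330 - 17/5 = -21667/5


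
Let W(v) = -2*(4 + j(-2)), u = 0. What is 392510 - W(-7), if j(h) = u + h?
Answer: 392514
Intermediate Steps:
j(h) = h (j(h) = 0 + h = h)
W(v) = -4 (W(v) = -2*(4 - 2) = -2*2 = -4)
392510 - W(-7) = 392510 - 1*(-4) = 392510 + 4 = 392514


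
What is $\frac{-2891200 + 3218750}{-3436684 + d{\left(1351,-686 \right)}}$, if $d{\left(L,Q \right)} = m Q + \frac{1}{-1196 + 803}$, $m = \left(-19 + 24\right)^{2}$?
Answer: $- \frac{128727150}{1357356763} \approx -0.094837$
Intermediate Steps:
$m = 25$ ($m = 5^{2} = 25$)
$d{\left(L,Q \right)} = - \frac{1}{393} + 25 Q$ ($d{\left(L,Q \right)} = 25 Q + \frac{1}{-1196 + 803} = 25 Q + \frac{1}{-393} = 25 Q - \frac{1}{393} = - \frac{1}{393} + 25 Q$)
$\frac{-2891200 + 3218750}{-3436684 + d{\left(1351,-686 \right)}} = \frac{-2891200 + 3218750}{-3436684 + \left(- \frac{1}{393} + 25 \left(-686\right)\right)} = \frac{327550}{-3436684 - \frac{6739951}{393}} = \frac{327550}{- \frac{1357356763}{393}} = 327550 \left(- \frac{393}{1357356763}\right) = - \frac{128727150}{1357356763}$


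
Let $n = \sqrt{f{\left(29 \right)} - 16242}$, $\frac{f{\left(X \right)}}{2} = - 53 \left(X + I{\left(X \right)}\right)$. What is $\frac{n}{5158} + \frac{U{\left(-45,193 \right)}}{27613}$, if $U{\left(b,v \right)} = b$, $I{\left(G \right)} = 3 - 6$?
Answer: $- \frac{45}{27613} + \frac{i \sqrt{18998}}{5158} \approx -0.0016297 + 0.026722 i$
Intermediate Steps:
$I{\left(G \right)} = -3$ ($I{\left(G \right)} = 3 - 6 = -3$)
$f{\left(X \right)} = 318 - 106 X$ ($f{\left(X \right)} = 2 \left(- 53 \left(X - 3\right)\right) = 2 \left(- 53 \left(-3 + X\right)\right) = 2 \left(159 - 53 X\right) = 318 - 106 X$)
$n = i \sqrt{18998}$ ($n = \sqrt{\left(318 - 3074\right) - 16242} = \sqrt{-2756 - 16242} = \sqrt{-18998} = i \sqrt{18998} \approx 137.83 i$)
$\frac{n}{5158} + \frac{U{\left(-45,193 \right)}}{27613} = \frac{i \sqrt{18998}}{5158} - \frac{45}{27613} = - \frac{45}{27613} + \frac{i \sqrt{18998}}{5158}$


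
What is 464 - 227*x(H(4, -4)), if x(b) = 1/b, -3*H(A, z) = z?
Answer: 1175/4 ≈ 293.75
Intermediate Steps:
H(A, z) = -z/3
464 - 227*x(H(4, -4)) = 464 - 227/((-⅓*(-4))) = 464 - 227/4/3 = 464 - 227*¾ = 464 - 681/4 = 1175/4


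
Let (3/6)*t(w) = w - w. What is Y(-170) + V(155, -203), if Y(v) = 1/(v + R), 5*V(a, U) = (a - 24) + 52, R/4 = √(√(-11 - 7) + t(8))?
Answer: 183/5 - 1/(170 - 4*2^(¼)*√3*√I) ≈ 36.594 - 0.00021588*I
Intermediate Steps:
t(w) = 0 (t(w) = 2*(w - w) = 2*0 = 0)
R = 4*2^(¼)*√3*√I (R = 4*√(√(-11 - 7) + 0) = 4*√(√(-18) + 0) = 4*√(3*I*√2 + 0) = 4*√(3*I*√2) = 4*(2^(¼)*√3*√I) = 4*2^(¼)*√3*√I ≈ 5.8259 + 5.8259*I)
V(a, U) = 28/5 + a/5 (V(a, U) = ((a - 24) + 52)/5 = ((-24 + a) + 52)/5 = (28 + a)/5 = 28/5 + a/5)
Y(v) = 1/(v + 4*2^(¼)*√3*√I)
Y(-170) + V(155, -203) = 1/(-170 + 4*2^(¼)*√3*√I) + (28/5 + (⅕)*155) = 1/(-170 + 4*2^(¼)*√3*√I) + (28/5 + 31) = 1/(-170 + 4*2^(¼)*√3*√I) + 183/5 = 183/5 + 1/(-170 + 4*2^(¼)*√3*√I)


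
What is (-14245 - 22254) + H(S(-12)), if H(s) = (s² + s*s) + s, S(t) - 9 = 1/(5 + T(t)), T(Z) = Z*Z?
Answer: -806512413/22201 ≈ -36328.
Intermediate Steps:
T(Z) = Z²
S(t) = 9 + 1/(5 + t²)
H(s) = s + 2*s² (H(s) = (s² + s²) + s = 2*s² + s = s + 2*s²)
(-14245 - 22254) + H(S(-12)) = (-14245 - 22254) + ((46 + 9*(-12)²)/(5 + (-12)²))*(1 + 2*((46 + 9*(-12)²)/(5 + (-12)²))) = -36499 + ((46 + 9*144)/(5 + 144))*(1 + 2*((46 + 9*144)/(5 + 144))) = -36499 + ((46 + 1296)/149)*(1 + 2*((46 + 1296)/149)) = -36499 + ((1/149)*1342)*(1 + 2*((1/149)*1342)) = -36499 + 1342*(1 + 2*(1342/149))/149 = -36499 + 1342*(1 + 2684/149)/149 = -36499 + (1342/149)*(2833/149) = -36499 + 3801886/22201 = -806512413/22201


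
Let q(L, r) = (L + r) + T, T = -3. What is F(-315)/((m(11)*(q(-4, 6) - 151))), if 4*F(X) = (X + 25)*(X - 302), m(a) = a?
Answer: -89465/3344 ≈ -26.754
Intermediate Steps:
F(X) = (-302 + X)*(25 + X)/4 (F(X) = ((X + 25)*(X - 302))/4 = ((25 + X)*(-302 + X))/4 = ((-302 + X)*(25 + X))/4 = (-302 + X)*(25 + X)/4)
q(L, r) = -3 + L + r (q(L, r) = (L + r) - 3 = -3 + L + r)
F(-315)/((m(11)*(q(-4, 6) - 151))) = (-3775/2 - 277/4*(-315) + (1/4)*(-315)**2)/((11*((-3 - 4 + 6) - 151))) = (-3775/2 + 87255/4 + (1/4)*99225)/((11*(-1 - 151))) = (-3775/2 + 87255/4 + 99225/4)/((11*(-152))) = (89465/2)/(-1672) = (89465/2)*(-1/1672) = -89465/3344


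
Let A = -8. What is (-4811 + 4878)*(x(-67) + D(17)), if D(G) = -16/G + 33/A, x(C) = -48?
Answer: -483539/136 ≈ -3555.4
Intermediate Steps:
D(G) = -33/8 - 16/G (D(G) = -16/G + 33/(-8) = -16/G + 33*(-⅛) = -16/G - 33/8 = -33/8 - 16/G)
(-4811 + 4878)*(x(-67) + D(17)) = (-4811 + 4878)*(-48 + (-33/8 - 16/17)) = 67*(-48 + (-33/8 - 16*1/17)) = 67*(-48 + (-33/8 - 16/17)) = 67*(-48 - 689/136) = 67*(-7217/136) = -483539/136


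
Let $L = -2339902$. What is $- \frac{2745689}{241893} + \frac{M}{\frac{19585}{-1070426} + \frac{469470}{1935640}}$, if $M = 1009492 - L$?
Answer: $\frac{11990641280834508691585}{802779603030459} \approx 1.4936 \cdot 10^{7}$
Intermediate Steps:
$M = 3349394$ ($M = 1009492 - -2339902 = 1009492 + 2339902 = 3349394$)
$- \frac{2745689}{241893} + \frac{M}{\frac{19585}{-1070426} + \frac{469470}{1935640}} = - \frac{2745689}{241893} + \frac{3349394}{\frac{19585}{-1070426} + \frac{469470}{1935640}} = \left(-2745689\right) \frac{1}{241893} + \frac{3349394}{19585 \left(- \frac{1}{1070426}\right) + 469470 \cdot \frac{1}{1935640}} = - \frac{2745689}{241893} + \frac{3349394}{- \frac{19585}{1070426} + \frac{46947}{193564}} = - \frac{2745689}{241893} + \frac{3349394}{\frac{3318738463}{14799709876}} = - \frac{2745689}{241893} + 3349394 \cdot \frac{14799709876}{3318738463} = - \frac{2745689}{241893} + \frac{49570059460415144}{3318738463} = \frac{11990641280834508691585}{802779603030459}$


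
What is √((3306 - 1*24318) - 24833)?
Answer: I*√45845 ≈ 214.11*I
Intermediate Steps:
√((3306 - 1*24318) - 24833) = √((3306 - 24318) - 24833) = √(-21012 - 24833) = √(-45845) = I*√45845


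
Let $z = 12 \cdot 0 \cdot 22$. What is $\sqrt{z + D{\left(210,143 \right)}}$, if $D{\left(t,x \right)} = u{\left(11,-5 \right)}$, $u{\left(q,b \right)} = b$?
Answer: $i \sqrt{5} \approx 2.2361 i$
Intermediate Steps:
$D{\left(t,x \right)} = -5$
$z = 0$ ($z = 0 \cdot 22 = 0$)
$\sqrt{z + D{\left(210,143 \right)}} = \sqrt{0 - 5} = \sqrt{-5} = i \sqrt{5}$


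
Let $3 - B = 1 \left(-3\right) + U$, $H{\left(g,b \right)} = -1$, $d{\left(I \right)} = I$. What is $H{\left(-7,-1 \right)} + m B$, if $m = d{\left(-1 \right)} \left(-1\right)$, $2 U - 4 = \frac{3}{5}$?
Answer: $\frac{27}{10} \approx 2.7$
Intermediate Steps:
$U = \frac{23}{10}$ ($U = 2 + \frac{3 \cdot \frac{1}{5}}{2} = 2 + \frac{1}{2} \cdot \frac{3}{5} = 2 + \frac{3}{10} = \frac{23}{10} \approx 2.3$)
$B = \frac{37}{10}$ ($B = 3 - \left(1 \left(-3\right) + \frac{23}{10}\right) = 3 - \left(-3 + \frac{23}{10}\right) = 3 - - \frac{7}{10} = 3 + \frac{7}{10} = \frac{37}{10} \approx 3.7$)
$m = 1$ ($m = \left(-1\right) \left(-1\right) = 1$)
$H{\left(-7,-1 \right)} + m B = -1 + 1 \cdot \frac{37}{10} = -1 + \frac{37}{10} = \frac{27}{10}$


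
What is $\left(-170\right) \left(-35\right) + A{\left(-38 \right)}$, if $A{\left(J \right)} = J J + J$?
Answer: $7356$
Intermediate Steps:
$A{\left(J \right)} = J + J^{2}$ ($A{\left(J \right)} = J^{2} + J = J + J^{2}$)
$\left(-170\right) \left(-35\right) + A{\left(-38 \right)} = \left(-170\right) \left(-35\right) - 38 \left(1 - 38\right) = 5950 - -1406 = 5950 + 1406 = 7356$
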